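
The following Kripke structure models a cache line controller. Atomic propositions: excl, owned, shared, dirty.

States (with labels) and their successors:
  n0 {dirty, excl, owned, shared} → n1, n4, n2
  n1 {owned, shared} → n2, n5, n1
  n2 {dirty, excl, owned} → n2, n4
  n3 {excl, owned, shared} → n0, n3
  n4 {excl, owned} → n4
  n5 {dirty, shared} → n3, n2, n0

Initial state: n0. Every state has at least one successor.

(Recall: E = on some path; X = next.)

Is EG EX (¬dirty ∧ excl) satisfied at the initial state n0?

Yes

States satisfying EX (¬dirty ∧ excl): {n0, n2, n3, n4, n5}.
States satisfying EG EX (¬dirty ∧ excl): {n0, n2, n3, n4, n5}.
n0 ∈ Sat(EG EX (¬dirty ∧ excl)).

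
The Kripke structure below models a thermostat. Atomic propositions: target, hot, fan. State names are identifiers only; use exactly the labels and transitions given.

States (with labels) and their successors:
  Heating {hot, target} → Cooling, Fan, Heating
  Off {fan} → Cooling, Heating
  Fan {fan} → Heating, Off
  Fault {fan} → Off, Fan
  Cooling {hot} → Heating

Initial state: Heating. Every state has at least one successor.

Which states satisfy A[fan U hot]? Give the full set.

States satisfying fan: {Off, Fan, Fault}.
States satisfying hot: {Heating, Cooling}.
States satisfying A[fan U hot]: {Heating, Off, Fan, Fault, Cooling}.

{Heating, Off, Fan, Fault, Cooling}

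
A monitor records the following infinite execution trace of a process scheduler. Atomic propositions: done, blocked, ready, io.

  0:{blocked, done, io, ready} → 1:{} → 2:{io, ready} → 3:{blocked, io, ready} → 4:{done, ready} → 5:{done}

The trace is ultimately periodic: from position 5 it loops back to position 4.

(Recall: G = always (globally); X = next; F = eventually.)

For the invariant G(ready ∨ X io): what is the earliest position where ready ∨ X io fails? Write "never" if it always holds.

Check ready ∨ X io at each position in order: 0 ✓, 1 ✓, 2 ✓, 3 ✓, 4 ✓.
At position 5 the labels are {done} and the next position 4 has {done, ready}, so ready ∨ X io is false there. This is the first violation.

5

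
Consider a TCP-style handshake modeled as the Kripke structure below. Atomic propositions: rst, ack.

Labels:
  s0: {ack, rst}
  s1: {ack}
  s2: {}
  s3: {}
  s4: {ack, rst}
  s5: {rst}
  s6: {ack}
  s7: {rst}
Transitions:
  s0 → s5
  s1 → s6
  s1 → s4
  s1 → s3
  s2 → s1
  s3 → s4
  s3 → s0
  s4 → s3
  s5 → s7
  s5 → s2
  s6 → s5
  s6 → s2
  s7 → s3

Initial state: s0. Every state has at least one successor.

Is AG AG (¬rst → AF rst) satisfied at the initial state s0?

Does not hold

States satisfying AG (¬rst → AF rst): ∅.
States satisfying AG AG (¬rst → AF rst): ∅.
s0 is reachable from s0 and violates AG (¬rst → AF rst), so AG fails at s0.
s0 ∉ Sat(AG AG (¬rst → AF rst)).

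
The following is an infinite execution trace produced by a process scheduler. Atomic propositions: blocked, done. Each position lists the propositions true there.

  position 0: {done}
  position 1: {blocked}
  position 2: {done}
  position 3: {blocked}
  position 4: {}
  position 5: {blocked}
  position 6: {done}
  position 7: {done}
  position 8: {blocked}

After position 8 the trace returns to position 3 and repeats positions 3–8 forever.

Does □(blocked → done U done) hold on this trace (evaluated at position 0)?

blocked → done U done must hold at every position from 0 onward. It fails at position 1, so □(blocked → done U done) is false.
Positions where blocked holds: 1, 3, 5, 8.
Check done U done at each: 1→fails, 3→fails, 5→fails, 8→fails.

Does not hold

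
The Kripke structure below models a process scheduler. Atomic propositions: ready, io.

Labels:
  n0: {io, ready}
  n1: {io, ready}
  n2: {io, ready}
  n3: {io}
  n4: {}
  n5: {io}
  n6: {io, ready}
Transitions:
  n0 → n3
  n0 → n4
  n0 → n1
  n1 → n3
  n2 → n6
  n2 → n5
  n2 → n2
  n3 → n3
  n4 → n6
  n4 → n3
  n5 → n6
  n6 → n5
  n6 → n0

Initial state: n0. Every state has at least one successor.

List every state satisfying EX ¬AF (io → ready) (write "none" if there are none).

States satisfying ¬AF (io → ready): {n3}.
States satisfying EX ¬AF (io → ready): {n0, n1, n3, n4}.

{n0, n1, n3, n4}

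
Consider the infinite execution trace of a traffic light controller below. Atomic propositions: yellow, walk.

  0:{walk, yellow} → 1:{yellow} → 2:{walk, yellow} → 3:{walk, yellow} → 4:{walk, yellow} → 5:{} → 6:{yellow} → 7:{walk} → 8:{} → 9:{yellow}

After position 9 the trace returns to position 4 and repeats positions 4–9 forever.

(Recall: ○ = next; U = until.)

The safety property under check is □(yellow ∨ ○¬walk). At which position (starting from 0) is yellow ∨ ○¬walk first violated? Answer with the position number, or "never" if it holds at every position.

yellow ∨ ○¬walk holds at every position 0..9, and those are all the positions the trace ever visits, so the invariant □(yellow ∨ ○¬walk) is never violated.

never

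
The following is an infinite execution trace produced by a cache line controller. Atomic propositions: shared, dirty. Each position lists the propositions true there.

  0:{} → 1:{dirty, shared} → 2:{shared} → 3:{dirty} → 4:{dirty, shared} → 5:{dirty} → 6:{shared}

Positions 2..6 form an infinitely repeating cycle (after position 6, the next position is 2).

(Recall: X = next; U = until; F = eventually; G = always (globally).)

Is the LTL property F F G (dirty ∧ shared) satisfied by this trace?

No

F G (dirty ∧ shared) is false at every position 0..6, so it never becomes true and F F G (dirty ∧ shared) fails.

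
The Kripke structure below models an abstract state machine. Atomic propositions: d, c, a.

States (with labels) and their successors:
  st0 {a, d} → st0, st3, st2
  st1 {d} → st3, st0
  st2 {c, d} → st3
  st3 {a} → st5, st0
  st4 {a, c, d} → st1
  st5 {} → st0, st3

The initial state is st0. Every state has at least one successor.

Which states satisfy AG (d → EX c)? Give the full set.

none

States satisfying d → EX c: {st0, st3, st5}.
States satisfying AG (d → EX c): ∅.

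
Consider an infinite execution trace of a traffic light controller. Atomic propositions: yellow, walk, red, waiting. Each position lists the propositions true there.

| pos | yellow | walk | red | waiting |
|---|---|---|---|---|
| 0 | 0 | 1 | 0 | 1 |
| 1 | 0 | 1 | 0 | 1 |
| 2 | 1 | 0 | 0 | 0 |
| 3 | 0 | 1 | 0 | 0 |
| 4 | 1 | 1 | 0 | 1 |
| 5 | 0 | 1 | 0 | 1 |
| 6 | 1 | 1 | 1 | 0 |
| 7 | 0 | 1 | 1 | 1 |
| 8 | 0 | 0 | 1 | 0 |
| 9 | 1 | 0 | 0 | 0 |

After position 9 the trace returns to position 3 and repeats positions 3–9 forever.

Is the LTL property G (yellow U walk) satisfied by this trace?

No

yellow U walk must hold at every position from 0 onward. It fails at position 8, so G (yellow U walk) is false.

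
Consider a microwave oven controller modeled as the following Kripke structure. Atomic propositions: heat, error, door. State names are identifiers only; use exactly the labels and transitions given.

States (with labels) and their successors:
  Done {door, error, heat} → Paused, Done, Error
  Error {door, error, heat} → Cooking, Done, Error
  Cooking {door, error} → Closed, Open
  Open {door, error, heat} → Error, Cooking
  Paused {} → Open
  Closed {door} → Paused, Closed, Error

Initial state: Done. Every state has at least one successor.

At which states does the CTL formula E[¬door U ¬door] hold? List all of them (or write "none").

States satisfying ¬door: {Paused}.
States satisfying E[¬door U ¬door]: {Paused}.

{Paused}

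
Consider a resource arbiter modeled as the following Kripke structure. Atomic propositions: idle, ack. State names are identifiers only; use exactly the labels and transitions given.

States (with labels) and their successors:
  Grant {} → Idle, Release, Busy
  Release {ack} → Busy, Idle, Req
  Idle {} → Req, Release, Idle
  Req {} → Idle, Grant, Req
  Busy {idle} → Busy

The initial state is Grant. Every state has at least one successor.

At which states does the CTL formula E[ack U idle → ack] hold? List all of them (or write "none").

States satisfying ack: {Release}.
States satisfying idle → ack: {Grant, Release, Idle, Req}.
States satisfying E[ack U idle → ack]: {Grant, Release, Idle, Req}.

{Grant, Release, Idle, Req}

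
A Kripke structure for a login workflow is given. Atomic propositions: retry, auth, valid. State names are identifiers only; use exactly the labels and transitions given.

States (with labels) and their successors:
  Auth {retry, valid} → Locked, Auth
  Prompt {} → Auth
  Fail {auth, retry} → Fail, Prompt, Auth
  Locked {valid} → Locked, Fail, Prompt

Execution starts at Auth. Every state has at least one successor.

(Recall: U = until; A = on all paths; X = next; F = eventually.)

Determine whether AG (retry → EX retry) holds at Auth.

States satisfying retry → EX retry: {Auth, Prompt, Fail, Locked}.
States satisfying AG (retry → EX retry): {Auth, Prompt, Fail, Locked}.
Every state reachable from Auth satisfies retry → EX retry.
Auth ∈ Sat(AG (retry → EX retry)).

Yes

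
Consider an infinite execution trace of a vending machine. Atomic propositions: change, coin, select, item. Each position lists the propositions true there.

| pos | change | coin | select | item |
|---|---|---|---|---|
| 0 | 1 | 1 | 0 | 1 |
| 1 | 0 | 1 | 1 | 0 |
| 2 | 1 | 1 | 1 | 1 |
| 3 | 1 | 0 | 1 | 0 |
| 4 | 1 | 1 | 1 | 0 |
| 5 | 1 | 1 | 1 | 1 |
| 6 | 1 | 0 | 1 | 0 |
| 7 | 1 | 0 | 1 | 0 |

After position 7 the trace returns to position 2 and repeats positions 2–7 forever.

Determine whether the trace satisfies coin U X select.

Walking from position 0: X select first holds at position 0, and coin holds at every earlier position along the way, so coin U X select holds.

Satisfied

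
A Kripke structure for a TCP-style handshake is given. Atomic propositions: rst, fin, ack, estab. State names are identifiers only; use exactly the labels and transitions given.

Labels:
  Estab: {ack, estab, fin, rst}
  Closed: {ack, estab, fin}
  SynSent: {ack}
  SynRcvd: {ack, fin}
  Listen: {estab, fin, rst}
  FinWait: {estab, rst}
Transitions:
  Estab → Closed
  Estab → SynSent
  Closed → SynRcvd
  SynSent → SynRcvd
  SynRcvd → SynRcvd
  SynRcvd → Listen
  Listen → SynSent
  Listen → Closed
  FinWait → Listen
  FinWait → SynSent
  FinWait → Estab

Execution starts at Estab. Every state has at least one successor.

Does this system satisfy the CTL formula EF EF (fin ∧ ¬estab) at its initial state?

Yes

States satisfying EF (fin ∧ ¬estab): {Estab, Closed, SynSent, SynRcvd, Listen, FinWait}.
States satisfying EF EF (fin ∧ ¬estab): {Estab, Closed, SynSent, SynRcvd, Listen, FinWait}.
Some path from Estab reaches a state where EF (fin ∧ ¬estab) holds.
Estab ∈ Sat(EF EF (fin ∧ ¬estab)).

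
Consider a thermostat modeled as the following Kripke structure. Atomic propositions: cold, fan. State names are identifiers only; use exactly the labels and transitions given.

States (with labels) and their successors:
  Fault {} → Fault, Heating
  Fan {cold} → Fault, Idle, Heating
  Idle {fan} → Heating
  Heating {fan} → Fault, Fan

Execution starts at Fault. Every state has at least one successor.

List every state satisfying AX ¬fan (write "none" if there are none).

States satisfying ¬fan: {Fault, Fan}.
States satisfying AX ¬fan: {Heating}.

{Heating}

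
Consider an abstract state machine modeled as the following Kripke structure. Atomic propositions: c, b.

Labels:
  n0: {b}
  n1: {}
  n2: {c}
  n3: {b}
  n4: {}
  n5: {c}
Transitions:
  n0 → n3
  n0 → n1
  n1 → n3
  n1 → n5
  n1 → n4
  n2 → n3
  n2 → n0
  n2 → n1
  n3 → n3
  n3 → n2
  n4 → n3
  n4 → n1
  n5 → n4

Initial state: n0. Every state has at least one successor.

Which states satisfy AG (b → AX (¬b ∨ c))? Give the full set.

States satisfying b → AX (¬b ∨ c): {n1, n2, n4, n5}.
States satisfying AG (b → AX (¬b ∨ c)): ∅.

none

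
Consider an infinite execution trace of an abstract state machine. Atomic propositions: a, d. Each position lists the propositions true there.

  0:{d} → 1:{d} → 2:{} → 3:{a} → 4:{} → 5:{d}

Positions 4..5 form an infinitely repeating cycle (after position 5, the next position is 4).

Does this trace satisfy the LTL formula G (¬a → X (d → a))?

Violated

¬a → X (d → a) must hold at every position from 0 onward. It fails at position 0, so G (¬a → X (d → a)) is false.
Positions where ¬a holds: 0, 1, 2, 4, 5.
Check X (d → a) at each: 0→fails, 1→ok, 2→ok, 4→fails, 5→ok.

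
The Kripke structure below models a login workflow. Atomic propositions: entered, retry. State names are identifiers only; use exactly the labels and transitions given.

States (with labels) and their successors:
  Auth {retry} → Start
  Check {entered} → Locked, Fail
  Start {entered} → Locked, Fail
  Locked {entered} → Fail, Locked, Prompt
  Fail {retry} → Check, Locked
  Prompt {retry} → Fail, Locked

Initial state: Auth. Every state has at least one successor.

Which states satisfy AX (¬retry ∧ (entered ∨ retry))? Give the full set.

{Auth, Fail}

States satisfying ¬retry ∧ (entered ∨ retry): {Check, Start, Locked}.
States satisfying AX (¬retry ∧ (entered ∨ retry)): {Auth, Fail}.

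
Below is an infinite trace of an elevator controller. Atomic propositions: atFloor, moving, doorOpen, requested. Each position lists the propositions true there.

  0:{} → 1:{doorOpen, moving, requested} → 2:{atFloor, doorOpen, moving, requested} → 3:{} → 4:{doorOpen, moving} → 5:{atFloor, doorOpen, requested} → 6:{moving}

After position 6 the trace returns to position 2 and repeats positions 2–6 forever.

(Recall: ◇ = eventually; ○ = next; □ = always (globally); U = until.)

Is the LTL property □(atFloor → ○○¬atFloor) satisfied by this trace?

atFloor → ○○¬atFloor must hold at every position from 0 onward. It fails at position 5, so □(atFloor → ○○¬atFloor) is false.
Positions where atFloor holds: 2, 5.
Check ○○¬atFloor at each: 2→ok, 5→fails.

No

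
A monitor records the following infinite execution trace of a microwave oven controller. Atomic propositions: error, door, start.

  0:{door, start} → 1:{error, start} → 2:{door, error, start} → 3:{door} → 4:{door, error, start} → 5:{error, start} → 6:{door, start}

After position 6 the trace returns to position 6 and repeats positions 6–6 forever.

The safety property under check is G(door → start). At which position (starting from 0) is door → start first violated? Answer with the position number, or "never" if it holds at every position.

3

Check door → start at each position in order: 0 ✓, 1 ✓, 2 ✓.
At position 3 the labels are {door}, so door → start is false there. This is the first violation.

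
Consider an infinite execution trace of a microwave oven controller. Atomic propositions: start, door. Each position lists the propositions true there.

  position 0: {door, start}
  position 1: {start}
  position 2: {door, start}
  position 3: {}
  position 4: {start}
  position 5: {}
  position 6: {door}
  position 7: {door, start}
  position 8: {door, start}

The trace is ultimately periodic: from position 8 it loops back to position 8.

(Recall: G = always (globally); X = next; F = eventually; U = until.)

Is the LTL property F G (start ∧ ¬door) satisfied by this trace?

Violated

G (start ∧ ¬door) is false at every position 0..8, so it never becomes true and F G (start ∧ ¬door) fails.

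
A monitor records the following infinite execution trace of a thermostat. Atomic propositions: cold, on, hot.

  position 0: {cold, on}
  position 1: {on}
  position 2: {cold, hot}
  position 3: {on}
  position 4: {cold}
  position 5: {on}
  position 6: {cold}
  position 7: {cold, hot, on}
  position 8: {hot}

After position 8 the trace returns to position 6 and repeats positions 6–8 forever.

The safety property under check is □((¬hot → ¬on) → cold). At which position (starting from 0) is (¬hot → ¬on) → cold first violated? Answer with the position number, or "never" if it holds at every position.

8

Check (¬hot → ¬on) → cold at each position in order: 0 ✓, 1 ✓, 2 ✓, 3 ✓, 4 ✓, 5 ✓, 6 ✓, 7 ✓.
At position 8 the labels are {hot}, so (¬hot → ¬on) → cold is false there. This is the first violation.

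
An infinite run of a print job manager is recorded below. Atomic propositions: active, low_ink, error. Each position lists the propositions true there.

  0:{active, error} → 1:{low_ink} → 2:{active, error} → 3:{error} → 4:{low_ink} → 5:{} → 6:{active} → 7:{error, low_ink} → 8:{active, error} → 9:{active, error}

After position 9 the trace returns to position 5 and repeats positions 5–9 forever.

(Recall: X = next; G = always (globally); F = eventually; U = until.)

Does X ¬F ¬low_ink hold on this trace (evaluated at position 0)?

The position after 0 is 1; ¬F ¬low_ink is false there.

Does not hold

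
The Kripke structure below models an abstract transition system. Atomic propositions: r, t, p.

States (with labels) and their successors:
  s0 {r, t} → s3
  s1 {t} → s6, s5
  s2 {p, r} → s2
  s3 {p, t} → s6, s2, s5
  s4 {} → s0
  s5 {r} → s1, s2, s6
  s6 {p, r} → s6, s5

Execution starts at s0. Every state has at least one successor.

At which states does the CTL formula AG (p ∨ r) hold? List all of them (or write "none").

States satisfying p ∨ r: {s0, s2, s3, s5, s6}.
States satisfying AG (p ∨ r): {s2}.

{s2}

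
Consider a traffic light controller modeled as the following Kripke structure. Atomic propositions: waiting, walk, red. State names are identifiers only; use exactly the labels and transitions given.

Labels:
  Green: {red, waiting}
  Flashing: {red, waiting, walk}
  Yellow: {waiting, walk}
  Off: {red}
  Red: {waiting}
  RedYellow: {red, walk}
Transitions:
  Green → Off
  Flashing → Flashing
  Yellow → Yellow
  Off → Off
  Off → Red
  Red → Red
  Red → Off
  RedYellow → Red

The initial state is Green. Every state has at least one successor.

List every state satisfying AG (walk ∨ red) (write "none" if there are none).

States satisfying walk ∨ red: {Green, Flashing, Yellow, Off, RedYellow}.
States satisfying AG (walk ∨ red): {Flashing, Yellow}.

{Flashing, Yellow}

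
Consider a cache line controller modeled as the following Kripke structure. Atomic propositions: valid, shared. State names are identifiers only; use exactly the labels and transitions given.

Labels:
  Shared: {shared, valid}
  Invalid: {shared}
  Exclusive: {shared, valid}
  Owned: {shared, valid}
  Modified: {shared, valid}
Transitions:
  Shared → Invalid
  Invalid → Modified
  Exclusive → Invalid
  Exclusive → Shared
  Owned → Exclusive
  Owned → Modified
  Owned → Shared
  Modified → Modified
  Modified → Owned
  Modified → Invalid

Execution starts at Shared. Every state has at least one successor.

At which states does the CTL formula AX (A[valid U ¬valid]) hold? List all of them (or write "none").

{Shared, Exclusive}

States satisfying A[valid U ¬valid]: {Shared, Invalid, Exclusive}.
States satisfying AX (A[valid U ¬valid]): {Shared, Exclusive}.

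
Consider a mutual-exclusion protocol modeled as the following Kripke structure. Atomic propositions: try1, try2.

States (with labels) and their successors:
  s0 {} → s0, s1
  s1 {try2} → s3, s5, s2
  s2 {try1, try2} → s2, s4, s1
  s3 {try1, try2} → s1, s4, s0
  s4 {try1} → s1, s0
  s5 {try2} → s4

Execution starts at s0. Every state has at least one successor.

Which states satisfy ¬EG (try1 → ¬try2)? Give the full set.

{s2, s3}

States satisfying try1 → ¬try2: {s0, s1, s4, s5}.
States satisfying EG (try1 → ¬try2): {s0, s1, s4, s5}.
States satisfying ¬EG (try1 → ¬try2): {s2, s3}.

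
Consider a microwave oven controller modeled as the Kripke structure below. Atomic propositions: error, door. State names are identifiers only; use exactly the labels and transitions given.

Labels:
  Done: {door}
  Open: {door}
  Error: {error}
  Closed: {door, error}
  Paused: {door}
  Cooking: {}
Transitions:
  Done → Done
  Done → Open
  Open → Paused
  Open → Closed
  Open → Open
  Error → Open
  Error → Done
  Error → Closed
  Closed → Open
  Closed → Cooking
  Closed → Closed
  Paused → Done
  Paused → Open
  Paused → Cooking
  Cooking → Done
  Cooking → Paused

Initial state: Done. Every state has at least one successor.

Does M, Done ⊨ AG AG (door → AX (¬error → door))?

States satisfying AG (door → AX (¬error → door)): ∅.
States satisfying AG AG (door → AX (¬error → door)): ∅.
Closed is reachable from Done and violates AG (door → AX (¬error → door)), so AG fails at Done.
Done ∉ Sat(AG AG (door → AX (¬error → door))).

Does not hold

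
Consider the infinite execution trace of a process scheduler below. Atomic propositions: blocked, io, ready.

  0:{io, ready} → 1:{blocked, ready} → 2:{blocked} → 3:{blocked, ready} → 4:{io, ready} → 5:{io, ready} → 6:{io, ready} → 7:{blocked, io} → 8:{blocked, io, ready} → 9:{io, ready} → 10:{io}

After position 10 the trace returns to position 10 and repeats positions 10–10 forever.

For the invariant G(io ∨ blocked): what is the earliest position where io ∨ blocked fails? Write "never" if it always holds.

io ∨ blocked holds at every position 0..10, and those are all the positions the trace ever visits, so the invariant G(io ∨ blocked) is never violated.

never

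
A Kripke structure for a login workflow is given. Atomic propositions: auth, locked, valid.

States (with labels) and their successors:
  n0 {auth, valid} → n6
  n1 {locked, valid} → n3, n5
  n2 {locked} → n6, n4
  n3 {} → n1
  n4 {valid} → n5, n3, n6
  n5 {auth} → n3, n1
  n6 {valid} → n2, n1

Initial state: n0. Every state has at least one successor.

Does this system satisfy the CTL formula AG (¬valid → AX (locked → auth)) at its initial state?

Violated

States satisfying ¬valid → AX (locked → auth): {n0, n1, n2, n4, n6}.
States satisfying AG (¬valid → AX (locked → auth)): ∅.
n3 is reachable from n0 and violates ¬valid → AX (locked → auth), so AG fails at n0.
n0 ∉ Sat(AG (¬valid → AX (locked → auth))).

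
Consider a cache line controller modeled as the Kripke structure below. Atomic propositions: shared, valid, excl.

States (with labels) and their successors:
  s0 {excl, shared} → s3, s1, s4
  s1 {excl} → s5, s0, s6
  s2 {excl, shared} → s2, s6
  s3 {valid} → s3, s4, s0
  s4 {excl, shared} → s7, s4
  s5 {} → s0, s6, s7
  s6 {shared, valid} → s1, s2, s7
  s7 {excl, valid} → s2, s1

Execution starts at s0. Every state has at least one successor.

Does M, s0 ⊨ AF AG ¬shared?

Violated

States satisfying AG ¬shared: ∅.
States satisfying AF AG ¬shared: ∅.
There is a path from s0 along which AG ¬shared never holds.
s0 ∉ Sat(AF AG ¬shared).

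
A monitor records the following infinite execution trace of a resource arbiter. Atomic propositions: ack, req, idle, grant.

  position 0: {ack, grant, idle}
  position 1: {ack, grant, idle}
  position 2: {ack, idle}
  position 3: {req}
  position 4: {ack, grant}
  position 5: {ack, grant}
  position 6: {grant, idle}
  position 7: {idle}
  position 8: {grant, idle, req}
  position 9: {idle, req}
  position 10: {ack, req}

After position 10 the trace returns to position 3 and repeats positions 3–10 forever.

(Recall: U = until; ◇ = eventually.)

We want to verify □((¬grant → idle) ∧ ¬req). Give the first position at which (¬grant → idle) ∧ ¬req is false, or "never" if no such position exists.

Check (¬grant → idle) ∧ ¬req at each position in order: 0 ✓, 1 ✓, 2 ✓.
At position 3 the labels are {req}, so (¬grant → idle) ∧ ¬req is false there. This is the first violation.

3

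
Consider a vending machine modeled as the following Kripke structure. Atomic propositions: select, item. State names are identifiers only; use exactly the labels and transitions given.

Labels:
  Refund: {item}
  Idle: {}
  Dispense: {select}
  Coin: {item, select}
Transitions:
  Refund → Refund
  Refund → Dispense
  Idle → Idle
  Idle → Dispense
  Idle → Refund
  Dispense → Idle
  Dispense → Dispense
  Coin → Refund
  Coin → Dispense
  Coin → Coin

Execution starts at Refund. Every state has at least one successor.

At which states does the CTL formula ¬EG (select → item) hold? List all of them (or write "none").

{Dispense}

States satisfying select → item: {Refund, Idle, Coin}.
States satisfying EG (select → item): {Refund, Idle, Coin}.
States satisfying ¬EG (select → item): {Dispense}.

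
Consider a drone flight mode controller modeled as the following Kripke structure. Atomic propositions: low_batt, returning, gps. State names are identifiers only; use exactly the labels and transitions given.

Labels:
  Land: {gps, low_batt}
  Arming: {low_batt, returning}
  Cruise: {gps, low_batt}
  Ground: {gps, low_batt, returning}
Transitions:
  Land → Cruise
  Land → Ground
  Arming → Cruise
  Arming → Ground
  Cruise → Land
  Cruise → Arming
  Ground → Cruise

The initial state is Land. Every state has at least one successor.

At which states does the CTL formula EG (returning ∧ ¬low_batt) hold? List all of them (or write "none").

States satisfying returning ∧ ¬low_batt: ∅.
States satisfying EG (returning ∧ ¬low_batt): ∅.

none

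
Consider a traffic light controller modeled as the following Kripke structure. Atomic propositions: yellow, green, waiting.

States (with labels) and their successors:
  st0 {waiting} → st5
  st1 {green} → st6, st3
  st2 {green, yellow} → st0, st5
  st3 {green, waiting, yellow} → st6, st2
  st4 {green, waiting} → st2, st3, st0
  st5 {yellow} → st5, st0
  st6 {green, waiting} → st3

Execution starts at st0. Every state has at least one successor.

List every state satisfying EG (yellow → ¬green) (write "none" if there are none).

States satisfying yellow → ¬green: {st0, st1, st4, st5, st6}.
States satisfying EG (yellow → ¬green): {st0, st4, st5}.

{st0, st4, st5}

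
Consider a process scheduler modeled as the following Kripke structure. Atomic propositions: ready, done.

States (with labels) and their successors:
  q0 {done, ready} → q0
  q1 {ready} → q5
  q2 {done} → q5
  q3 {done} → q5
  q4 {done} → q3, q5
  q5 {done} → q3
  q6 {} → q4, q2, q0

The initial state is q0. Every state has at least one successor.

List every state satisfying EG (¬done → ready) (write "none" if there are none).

States satisfying ¬done → ready: {q0, q1, q2, q3, q4, q5}.
States satisfying EG (¬done → ready): {q0, q1, q2, q3, q4, q5}.

{q0, q1, q2, q3, q4, q5}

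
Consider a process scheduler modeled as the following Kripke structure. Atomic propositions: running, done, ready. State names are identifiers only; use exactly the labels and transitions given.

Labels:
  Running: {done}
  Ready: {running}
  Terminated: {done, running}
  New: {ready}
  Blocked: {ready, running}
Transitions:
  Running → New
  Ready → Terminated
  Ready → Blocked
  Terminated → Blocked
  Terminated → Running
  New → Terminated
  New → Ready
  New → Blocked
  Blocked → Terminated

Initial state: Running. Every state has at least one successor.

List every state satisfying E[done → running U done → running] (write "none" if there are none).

{Ready, Terminated, New, Blocked}

States satisfying done → running: {Ready, Terminated, New, Blocked}.
States satisfying E[done → running U done → running]: {Ready, Terminated, New, Blocked}.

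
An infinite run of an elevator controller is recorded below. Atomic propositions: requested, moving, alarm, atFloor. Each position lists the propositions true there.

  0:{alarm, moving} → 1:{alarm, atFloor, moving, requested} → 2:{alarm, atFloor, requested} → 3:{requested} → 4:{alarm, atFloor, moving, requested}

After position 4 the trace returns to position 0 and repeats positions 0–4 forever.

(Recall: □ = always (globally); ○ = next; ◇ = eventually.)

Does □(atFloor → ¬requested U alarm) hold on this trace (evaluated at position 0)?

atFloor → ¬requested U alarm holds at every position 0..4, and those are all positions ever visited, so □(atFloor → ¬requested U alarm) holds.
Positions where atFloor holds: 1, 2, 4.
Check ¬requested U alarm at each: 1→ok, 2→ok, 4→ok.

Holds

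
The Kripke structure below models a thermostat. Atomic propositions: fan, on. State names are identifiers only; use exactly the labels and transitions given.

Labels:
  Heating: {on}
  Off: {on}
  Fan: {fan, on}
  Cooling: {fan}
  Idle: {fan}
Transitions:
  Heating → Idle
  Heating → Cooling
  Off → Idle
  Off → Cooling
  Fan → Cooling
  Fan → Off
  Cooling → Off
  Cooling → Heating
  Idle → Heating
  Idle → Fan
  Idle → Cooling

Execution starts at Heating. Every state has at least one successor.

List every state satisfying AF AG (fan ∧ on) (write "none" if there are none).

none

States satisfying AG (fan ∧ on): ∅.
States satisfying AF AG (fan ∧ on): ∅.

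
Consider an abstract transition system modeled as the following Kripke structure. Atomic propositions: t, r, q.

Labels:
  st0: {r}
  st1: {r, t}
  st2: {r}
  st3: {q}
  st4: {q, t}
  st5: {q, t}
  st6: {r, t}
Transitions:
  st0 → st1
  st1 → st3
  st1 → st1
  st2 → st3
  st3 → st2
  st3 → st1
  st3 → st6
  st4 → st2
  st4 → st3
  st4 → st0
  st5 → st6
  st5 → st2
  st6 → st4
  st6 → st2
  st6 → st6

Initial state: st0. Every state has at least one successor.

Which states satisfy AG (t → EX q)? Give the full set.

States satisfying t → EX q: {st0, st1, st2, st3, st4, st6}.
States satisfying AG (t → EX q): {st0, st1, st2, st3, st4, st6}.

{st0, st1, st2, st3, st4, st6}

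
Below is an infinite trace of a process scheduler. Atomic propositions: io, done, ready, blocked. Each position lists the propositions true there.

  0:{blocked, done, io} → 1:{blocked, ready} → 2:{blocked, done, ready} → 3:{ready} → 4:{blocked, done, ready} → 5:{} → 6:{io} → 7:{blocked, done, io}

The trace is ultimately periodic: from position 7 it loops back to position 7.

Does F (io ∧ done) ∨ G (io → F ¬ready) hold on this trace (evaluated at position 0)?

io ∧ done holds at position 0, which is reachable from 0, so F (io ∧ done) holds.
io → F ¬ready holds at every position 0..7, and those are all positions ever visited, so G (io → F ¬ready) holds.
Positions where io holds: 0, 6, 7.
Check F ¬ready at each: 0→ok, 6→ok, 7→ok.
At position 0: F (io ∧ done) is true; G (io → F ¬ready) is true; so F (io ∧ done) ∨ G (io → F ¬ready) is true.

Yes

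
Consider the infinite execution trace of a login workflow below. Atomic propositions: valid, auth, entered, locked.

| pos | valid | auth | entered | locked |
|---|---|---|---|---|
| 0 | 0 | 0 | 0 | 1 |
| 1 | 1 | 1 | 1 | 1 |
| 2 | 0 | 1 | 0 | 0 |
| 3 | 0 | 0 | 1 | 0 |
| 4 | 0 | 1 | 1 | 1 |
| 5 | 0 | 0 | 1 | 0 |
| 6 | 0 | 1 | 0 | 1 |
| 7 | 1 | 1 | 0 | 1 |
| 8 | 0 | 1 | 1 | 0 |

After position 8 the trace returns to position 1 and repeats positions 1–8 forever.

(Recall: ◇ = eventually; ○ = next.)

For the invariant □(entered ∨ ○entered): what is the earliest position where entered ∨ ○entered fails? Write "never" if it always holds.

6

Check entered ∨ ○entered at each position in order: 0 ✓, 1 ✓, 2 ✓, 3 ✓, 4 ✓, 5 ✓.
At position 6 the labels are {auth, locked} and the next position 7 has {auth, locked, valid}, so entered ∨ ○entered is false there. This is the first violation.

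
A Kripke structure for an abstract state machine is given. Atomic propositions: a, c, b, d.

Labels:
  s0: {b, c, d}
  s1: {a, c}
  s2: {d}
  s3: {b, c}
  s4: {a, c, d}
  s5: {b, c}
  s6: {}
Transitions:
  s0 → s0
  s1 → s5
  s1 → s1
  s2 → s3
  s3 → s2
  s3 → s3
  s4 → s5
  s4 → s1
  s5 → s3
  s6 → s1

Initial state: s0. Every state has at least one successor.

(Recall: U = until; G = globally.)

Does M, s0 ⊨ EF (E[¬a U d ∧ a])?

States satisfying E[¬a U d ∧ a]: {s4}.
States satisfying EF (E[¬a U d ∧ a]): {s4}.
No suitable path/successor from s0 witnesses the formula.
s0 ∉ Sat(EF (E[¬a U d ∧ a])).

Violated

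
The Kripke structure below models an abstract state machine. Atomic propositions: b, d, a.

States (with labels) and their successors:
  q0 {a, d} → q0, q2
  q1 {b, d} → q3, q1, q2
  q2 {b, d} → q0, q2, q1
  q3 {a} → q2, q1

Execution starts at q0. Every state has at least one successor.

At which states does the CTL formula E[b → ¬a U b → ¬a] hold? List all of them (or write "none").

{q0, q1, q2, q3}

States satisfying b → ¬a: {q0, q1, q2, q3}.
States satisfying E[b → ¬a U b → ¬a]: {q0, q1, q2, q3}.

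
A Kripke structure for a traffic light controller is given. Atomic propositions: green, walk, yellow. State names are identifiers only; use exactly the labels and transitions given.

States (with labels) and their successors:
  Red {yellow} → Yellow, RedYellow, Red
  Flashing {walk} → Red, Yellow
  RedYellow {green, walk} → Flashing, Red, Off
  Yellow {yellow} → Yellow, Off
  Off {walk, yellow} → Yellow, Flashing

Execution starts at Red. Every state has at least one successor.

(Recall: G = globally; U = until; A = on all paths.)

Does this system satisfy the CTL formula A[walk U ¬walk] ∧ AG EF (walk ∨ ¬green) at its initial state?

Satisfied

States satisfying walk: {Flashing, RedYellow, Off}.
States satisfying ¬walk: {Red, Yellow}.
States satisfying A[walk U ¬walk]: {Red, Flashing, RedYellow, Yellow, Off}.
States satisfying EF (walk ∨ ¬green): {Red, Flashing, RedYellow, Yellow, Off}.
States satisfying AG EF (walk ∨ ¬green): {Red, Flashing, RedYellow, Yellow, Off}.
States satisfying A[walk U ¬walk] ∧ AG EF (walk ∨ ¬green): {Red, Flashing, RedYellow, Yellow, Off}.
Red ∈ Sat(A[walk U ¬walk] ∧ AG EF (walk ∨ ¬green)).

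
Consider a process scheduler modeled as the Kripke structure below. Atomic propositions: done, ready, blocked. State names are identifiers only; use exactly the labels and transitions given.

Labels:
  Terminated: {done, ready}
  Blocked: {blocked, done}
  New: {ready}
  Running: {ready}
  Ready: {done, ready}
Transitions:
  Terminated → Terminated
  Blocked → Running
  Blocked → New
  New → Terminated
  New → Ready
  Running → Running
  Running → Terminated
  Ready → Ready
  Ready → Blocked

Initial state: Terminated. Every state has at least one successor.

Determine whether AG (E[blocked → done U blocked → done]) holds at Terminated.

Satisfied

States satisfying E[blocked → done U blocked → done]: {Terminated, Blocked, New, Running, Ready}.
States satisfying AG (E[blocked → done U blocked → done]): {Terminated, Blocked, New, Running, Ready}.
Every state reachable from Terminated satisfies E[blocked → done U blocked → done].
Terminated ∈ Sat(AG (E[blocked → done U blocked → done])).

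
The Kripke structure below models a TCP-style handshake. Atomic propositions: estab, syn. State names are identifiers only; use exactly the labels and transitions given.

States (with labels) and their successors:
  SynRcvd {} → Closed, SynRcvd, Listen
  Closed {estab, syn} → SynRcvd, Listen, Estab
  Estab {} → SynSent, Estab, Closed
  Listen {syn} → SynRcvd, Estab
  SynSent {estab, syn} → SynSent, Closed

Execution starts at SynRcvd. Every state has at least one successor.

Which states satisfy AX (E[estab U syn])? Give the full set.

{SynSent}

States satisfying E[estab U syn]: {Closed, Listen, SynSent}.
States satisfying AX (E[estab U syn]): {SynSent}.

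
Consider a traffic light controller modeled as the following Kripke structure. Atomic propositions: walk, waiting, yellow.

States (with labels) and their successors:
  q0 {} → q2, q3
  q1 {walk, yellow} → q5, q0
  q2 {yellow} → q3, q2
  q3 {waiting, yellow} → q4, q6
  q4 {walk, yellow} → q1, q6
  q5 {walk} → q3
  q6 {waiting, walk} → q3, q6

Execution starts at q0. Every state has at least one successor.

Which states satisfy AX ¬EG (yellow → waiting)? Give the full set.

States satisfying ¬EG (yellow → waiting): {q1, q2, q4}.
States satisfying AX ¬EG (yellow → waiting): ∅.

none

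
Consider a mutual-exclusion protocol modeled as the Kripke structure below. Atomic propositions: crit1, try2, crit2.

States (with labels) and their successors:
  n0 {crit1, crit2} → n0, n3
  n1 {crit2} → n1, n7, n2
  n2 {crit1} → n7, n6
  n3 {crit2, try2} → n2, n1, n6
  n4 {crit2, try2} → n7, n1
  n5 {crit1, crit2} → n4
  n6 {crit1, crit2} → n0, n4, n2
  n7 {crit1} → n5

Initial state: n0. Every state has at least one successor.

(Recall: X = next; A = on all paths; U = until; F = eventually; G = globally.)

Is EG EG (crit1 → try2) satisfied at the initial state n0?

Does not hold

States satisfying EG (crit1 → try2): {n1, n3, n4}.
States satisfying EG EG (crit1 → try2): {n1, n3, n4}.
No suitable path/successor from n0 witnesses the formula.
n0 ∉ Sat(EG EG (crit1 → try2)).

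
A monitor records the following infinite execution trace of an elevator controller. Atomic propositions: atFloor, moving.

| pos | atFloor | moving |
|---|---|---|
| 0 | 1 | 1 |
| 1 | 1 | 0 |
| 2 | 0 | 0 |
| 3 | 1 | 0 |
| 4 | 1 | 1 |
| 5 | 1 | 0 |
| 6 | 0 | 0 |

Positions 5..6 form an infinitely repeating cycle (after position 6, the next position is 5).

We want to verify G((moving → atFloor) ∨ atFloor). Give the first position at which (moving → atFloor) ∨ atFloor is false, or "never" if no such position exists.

(moving → atFloor) ∨ atFloor holds at every position 0..6, and those are all the positions the trace ever visits, so the invariant G((moving → atFloor) ∨ atFloor) is never violated.

never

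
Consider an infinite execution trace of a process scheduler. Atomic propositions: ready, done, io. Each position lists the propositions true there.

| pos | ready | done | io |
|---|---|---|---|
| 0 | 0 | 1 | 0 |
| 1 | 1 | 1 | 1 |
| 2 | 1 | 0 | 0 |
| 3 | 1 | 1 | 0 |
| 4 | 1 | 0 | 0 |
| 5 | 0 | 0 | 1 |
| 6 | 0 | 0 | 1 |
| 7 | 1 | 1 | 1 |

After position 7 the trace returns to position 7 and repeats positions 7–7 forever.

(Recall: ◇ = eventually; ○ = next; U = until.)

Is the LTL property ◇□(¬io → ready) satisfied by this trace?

□(¬io → ready) holds at position 1, which is reachable from 0, so ◇□(¬io → ready) holds.

Yes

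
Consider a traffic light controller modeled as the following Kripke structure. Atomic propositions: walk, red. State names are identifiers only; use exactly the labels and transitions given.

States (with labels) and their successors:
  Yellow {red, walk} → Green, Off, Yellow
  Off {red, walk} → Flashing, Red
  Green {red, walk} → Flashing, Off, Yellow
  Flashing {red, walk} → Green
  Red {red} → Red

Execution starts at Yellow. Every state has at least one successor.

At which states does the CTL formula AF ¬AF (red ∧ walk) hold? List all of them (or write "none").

{Red}

States satisfying ¬AF (red ∧ walk): {Red}.
States satisfying AF ¬AF (red ∧ walk): {Red}.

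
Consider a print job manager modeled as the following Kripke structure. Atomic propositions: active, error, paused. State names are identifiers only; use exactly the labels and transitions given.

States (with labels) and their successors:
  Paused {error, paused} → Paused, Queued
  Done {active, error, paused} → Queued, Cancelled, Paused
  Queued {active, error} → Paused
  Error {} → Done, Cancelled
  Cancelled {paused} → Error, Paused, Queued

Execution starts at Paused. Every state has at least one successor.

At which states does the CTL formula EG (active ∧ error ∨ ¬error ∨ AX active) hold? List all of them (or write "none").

{Done, Error, Cancelled}

States satisfying active ∧ error ∨ ¬error ∨ AX active: {Done, Queued, Error, Cancelled}.
States satisfying EG (active ∧ error ∨ ¬error ∨ AX active): {Done, Error, Cancelled}.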